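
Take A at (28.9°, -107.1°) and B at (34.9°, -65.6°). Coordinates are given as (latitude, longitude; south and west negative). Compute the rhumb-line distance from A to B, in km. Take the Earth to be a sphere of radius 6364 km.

Δψ = ln[tan(π/4+φ₂/2)/tan(π/4+φ₁/2)] = +0.1234;  Δφ = +0.1047 rad,  Δλ = +0.7243 rad
q = Δφ/Δψ = 0.8483
d = R·√(Δφ² + q²Δλ²) = 6364·0.62328 = 3967 km

3967 km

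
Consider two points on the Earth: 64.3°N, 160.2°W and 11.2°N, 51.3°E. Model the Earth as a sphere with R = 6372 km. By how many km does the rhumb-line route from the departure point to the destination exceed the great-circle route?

Great circle: cos σ = sin φ₁ sin φ₂ + cos φ₁ cos φ₂ cos Δλ,  σ = 1.7596 rad → d_gc = 11212.2 km
Rhumb line: Δψ = -1.2812, q = Δφ/Δψ = 0.7234, d_rh = R√(Δφ²+q²Δλ²) = 13326.4 km
Excess = 13326.4 − 11212.2 = 2114.2 ≈ 2114 km

2114 km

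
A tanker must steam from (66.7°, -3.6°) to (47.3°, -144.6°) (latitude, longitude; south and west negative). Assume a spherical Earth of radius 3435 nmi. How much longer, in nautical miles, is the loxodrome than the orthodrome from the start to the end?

895 nmi

Great circle: cos σ = sin φ₁ sin φ₂ + cos φ₁ cos φ₂ cos Δλ,  σ = 1.0854 rad → d_gc = 3728.5 nmi
Rhumb line: Δψ = -0.6397, q = Δφ/Δψ = 0.5293, d_rh = R√(Δφ²+q²Δλ²) = 4623.2 nmi
Excess = 4623.2 − 3728.5 = 894.7 ≈ 895 nmi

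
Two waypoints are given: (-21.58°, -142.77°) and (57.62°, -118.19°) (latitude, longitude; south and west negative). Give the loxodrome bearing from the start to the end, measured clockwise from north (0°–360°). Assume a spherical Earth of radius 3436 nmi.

14.8°

Meridional parts: M(φ₁)=-0.3859, M(φ₂)=+1.2367 → ΔM = +1.6226;  Δλ = +0.4290 rad
tan C = Δλ / ΔM = +0.2644 → C = 14.81°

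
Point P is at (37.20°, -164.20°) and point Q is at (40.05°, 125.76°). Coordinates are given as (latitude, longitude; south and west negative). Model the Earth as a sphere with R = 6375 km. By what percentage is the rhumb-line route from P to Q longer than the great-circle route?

2.7%

Great circle: σ = 0.9308 rad → d_gc = Rσ = 5934.0 km
Rhumb: Δφ = +0.0497, Δλ = -1.2224, Δψ = +0.0637, q = Δφ/Δψ = 0.7811 → d_rh = R√(Δφ²+q²Δλ²) = 6095.1 km
Excess = (6095.1 − 5934.0) / 5934.0 = 161.1 / 5934.0 = 2.71% ≈ 2.7%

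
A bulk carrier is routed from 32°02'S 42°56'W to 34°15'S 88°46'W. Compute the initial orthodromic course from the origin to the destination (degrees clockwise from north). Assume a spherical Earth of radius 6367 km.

N = sin Δλ·cos φ₂ = -0.5929;  D = cos φ₁ sin φ₂ − sin φ₁ cos φ₂ cos Δλ = -0.1716
initial course = atan2(N, D) = 253.86°

253.9°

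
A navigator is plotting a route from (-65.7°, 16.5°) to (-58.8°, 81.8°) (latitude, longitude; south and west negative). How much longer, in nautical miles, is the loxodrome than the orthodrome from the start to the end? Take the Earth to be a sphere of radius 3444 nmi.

80 nmi

Great circle: cos σ = sin φ₁ sin φ₂ + cos φ₁ cos φ₂ cos Δλ,  σ = 0.5183 rad → d_gc = 1785.0 nmi
Rhumb line: Δψ = +0.2599, q = Δφ/Δψ = 0.4633, d_rh = R√(Δφ²+q²Δλ²) = 1865.2 nmi
Excess = 1865.2 − 1785.0 = 80.2 ≈ 80 nmi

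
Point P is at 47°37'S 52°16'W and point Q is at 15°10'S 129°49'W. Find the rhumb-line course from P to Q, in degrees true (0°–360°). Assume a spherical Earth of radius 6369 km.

296.7°

Meridional parts: M(φ₁)=-0.9475, M(φ₂)=-0.2679 → ΔM = +0.6797;  Δλ = -1.3535 rad
tan C = Δλ / ΔM = -1.9915 → C = 296.66°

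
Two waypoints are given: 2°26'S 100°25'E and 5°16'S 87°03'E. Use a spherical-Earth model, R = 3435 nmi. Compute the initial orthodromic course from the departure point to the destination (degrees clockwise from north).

257.6°

θ = atan2( sin Δλ·cos φ₂ ,  cos φ₁ sin φ₂ − sin φ₁ cos φ₂ cos Δλ )
  = atan2(-0.2302, -0.0506) = 257.61°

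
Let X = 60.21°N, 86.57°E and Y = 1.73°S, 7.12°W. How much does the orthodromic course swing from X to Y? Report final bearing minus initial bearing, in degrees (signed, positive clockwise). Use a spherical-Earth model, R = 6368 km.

Initial bearing θ₁ = atan2(sin Δλ cos φ₂, cos φ₁ sin φ₂ − sin φ₁ cos φ₂ cos Δλ) = 272.34°
Final bearing θ₂ = (initial bearing from the destination back to the start) + 180° = 209.78°
Δθ = θ₂ − θ₁ = -62.6°

-62.6°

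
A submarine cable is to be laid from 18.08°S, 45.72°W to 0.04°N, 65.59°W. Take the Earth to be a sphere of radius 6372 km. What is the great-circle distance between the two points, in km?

2963 km

Haversine: a = sin²(Δφ/2)+cos φ₁ cos φ₂ sin²(Δλ/2) = 0.05309;  σ = 2·atan2(√a,√(1−a))
σ = 26.644° → d = Rσ = 6372·0.46502 = 2963 km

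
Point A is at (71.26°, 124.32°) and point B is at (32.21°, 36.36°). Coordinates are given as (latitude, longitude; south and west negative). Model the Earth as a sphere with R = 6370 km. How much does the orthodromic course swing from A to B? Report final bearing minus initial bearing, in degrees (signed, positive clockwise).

Initial bearing θ₁ = atan2(sin Δλ cos φ₂, cos φ₁ sin φ₂ − sin φ₁ cos φ₂ cos Δλ) = 279.58°
Final bearing θ₂ = (initial bearing from the destination back to the start) + 180° = 201.99°
Δθ = θ₂ − θ₁ = -77.6°

-77.6°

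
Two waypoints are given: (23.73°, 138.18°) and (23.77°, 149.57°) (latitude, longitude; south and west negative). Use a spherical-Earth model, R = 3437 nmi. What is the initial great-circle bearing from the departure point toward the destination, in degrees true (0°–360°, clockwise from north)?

87.5°

N = sin Δλ·cos φ₂ = +0.1807;  D = cos φ₁ sin φ₂ − sin φ₁ cos φ₂ cos Δλ = +0.0080
initial course = atan2(N, D) = 87.48°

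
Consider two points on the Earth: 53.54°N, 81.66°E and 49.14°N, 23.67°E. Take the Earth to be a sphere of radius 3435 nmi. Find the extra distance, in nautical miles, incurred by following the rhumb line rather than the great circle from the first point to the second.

59 nmi

Great circle: cos σ = sin φ₁ sin φ₂ + cos φ₁ cos φ₂ cos Δλ,  σ = 0.6192 rad → d_gc = 2126.9 nmi
Rhumb line: Δψ = -0.1231, q = Δφ/Δψ = 0.6241, d_rh = R√(Δφ²+q²Δλ²) = 2185.6 nmi
Excess = 2185.6 − 2126.9 = 58.7 ≈ 59 nmi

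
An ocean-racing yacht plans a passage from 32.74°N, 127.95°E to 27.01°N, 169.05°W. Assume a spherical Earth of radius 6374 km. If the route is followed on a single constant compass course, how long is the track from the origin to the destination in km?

Rhumb course C = atan2(Δλ, Δψ) with Δψ = ln[tan(π/4+φ₂/2)/tan(π/4+φ₁/2)] = -0.1154, Δλ = +1.0996 → C = 95.99°
d = R·|Δφ| / |cos C| = 6374·0.10001 / 0.10439 = 6106 km

6106 km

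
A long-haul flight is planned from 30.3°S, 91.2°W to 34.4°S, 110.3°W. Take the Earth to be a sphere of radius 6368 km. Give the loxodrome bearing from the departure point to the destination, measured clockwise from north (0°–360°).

255.7°

Meridional parts: M(φ₁)=-0.5554, M(φ₂)=-0.6401 → ΔM = -0.0847;  Δλ = -0.3334 rad
tan C = Δλ / ΔM = +3.9340 → C = 255.74°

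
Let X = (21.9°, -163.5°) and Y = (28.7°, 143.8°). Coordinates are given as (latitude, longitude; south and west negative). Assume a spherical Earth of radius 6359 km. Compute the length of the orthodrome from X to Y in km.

5300 km

Haversine: a = sin²(Δφ/2)+cos φ₁ cos φ₂ sin²(Δλ/2) = 0.16385;  σ = 2·atan2(√a,√(1−a))
σ = 47.755° → d = Rσ = 6359·0.83349 = 5300 km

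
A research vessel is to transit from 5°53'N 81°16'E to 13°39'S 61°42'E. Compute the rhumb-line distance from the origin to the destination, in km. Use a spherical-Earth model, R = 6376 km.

3066 km

Rhumb course C = atan2(Δλ, Δψ) with Δψ = ln[tan(π/4+φ₂/2)/tan(π/4+φ₁/2)] = -0.3434, Δλ = -0.3415 → C = 224.84°
d = R·|Δφ| / |cos C| = 6376·0.34092 / 0.70905 = 3066 km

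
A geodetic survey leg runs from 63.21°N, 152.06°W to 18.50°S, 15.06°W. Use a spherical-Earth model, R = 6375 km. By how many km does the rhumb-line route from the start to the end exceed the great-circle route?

Great circle: cos σ = sin φ₁ sin φ₂ + cos φ₁ cos φ₂ cos Δλ,  σ = 2.2091 rad → d_gc = 14083.1 km
Rhumb line: Δψ = -1.7635, q = Δφ/Δψ = 0.8087, d_rh = R√(Δφ²+q²Δλ²) = 15316.7 km
Excess = 15316.7 − 14083.1 = 1233.6 ≈ 1234 km

1234 km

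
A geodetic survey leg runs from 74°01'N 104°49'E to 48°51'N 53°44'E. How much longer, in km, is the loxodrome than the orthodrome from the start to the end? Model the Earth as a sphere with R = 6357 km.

96 km

Great circle: cos σ = sin φ₁ sin φ₂ + cos φ₁ cos φ₂ cos Δλ,  σ = 0.5777 rad → d_gc = 3672.6 km
Rhumb line: Δψ = -0.9835, q = Δφ/Δψ = 0.4466, d_rh = R√(Δφ²+q²Δλ²) = 3768.8 km
Excess = 3768.8 − 3672.6 = 96.2 ≈ 96 km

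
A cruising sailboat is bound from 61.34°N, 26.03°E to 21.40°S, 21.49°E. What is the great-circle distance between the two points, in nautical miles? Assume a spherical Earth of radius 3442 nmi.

Haversine: a = sin²(Δφ/2)+cos φ₁ cos φ₂ sin²(Δλ/2) = 0.43751;  σ = 2·atan2(√a,√(1−a))
σ = 82.821° → d = Rσ = 3442·1.44550 = 4975 nmi

4975 nmi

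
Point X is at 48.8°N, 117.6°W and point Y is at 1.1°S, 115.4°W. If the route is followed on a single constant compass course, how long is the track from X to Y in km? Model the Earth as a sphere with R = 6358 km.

Δψ = ln[tan(π/4+φ₂/2)/tan(π/4+φ₁/2)] = -0.9977;  Δφ = -0.8709 rad,  Δλ = +0.0384 rad
q = Δφ/Δψ = 0.8729
d = R·√(Δφ² + q²Δλ²) = 6358·0.87156 = 5541 km

5541 km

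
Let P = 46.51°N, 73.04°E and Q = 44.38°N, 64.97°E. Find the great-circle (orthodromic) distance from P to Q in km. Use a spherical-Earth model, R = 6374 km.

cos σ = sin φ₁ sin φ₂ + cos φ₁ cos φ₂ cos Δλ
      = sin(46.51°)sin(44.38°) + cos(46.51°)cos(44.38°)cos(-8.07°) = 0.9944
σ = 6.046° → d = Rσ = 6374·0.10552 = 673 km

673 km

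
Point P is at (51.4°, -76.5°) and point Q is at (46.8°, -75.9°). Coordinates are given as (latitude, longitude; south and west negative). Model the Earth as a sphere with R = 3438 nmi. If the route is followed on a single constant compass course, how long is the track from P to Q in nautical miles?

277 nmi

Δψ = ln[tan(π/4+φ₂/2)/tan(π/4+φ₁/2)] = -0.1227;  Δφ = -0.0803 rad,  Δλ = +0.0105 rad
q = Δφ/Δψ = 0.6541
d = R·√(Δφ² + q²Δλ²) = 3438·0.08058 = 277 nmi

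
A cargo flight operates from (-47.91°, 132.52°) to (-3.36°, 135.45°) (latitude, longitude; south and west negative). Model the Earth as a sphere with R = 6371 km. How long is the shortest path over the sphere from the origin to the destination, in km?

4962 km

Haversine: a = sin²(Δφ/2)+cos φ₁ cos φ₂ sin²(Δλ/2) = 0.14412;  σ = 2·atan2(√a,√(1−a))
σ = 44.621° → d = Rσ = 6371·0.77879 = 4962 km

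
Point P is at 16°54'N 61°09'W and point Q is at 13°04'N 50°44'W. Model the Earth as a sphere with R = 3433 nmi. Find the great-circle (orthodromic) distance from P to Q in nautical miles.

645 nmi

Haversine: a = sin²(Δφ/2)+cos φ₁ cos φ₂ sin²(Δλ/2) = 0.00880;  σ = 2·atan2(√a,√(1−a))
σ = 10.765° → d = Rσ = 3433·0.18788 = 645 nmi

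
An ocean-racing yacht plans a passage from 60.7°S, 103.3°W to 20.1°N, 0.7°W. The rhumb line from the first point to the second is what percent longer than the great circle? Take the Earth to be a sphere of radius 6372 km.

Great circle: σ = 1.9823 rad → d_gc = Rσ = 12630.9 km
Rhumb: Δφ = +1.4102, Δλ = +1.7907, Δψ = +1.6999, q = Δφ/Δψ = 0.8296 → d_rh = R√(Δφ²+q²Δλ²) = 13051.9 km
Excess = (13051.9 − 12630.9) / 12630.9 = 421.0 / 12630.9 = 3.33% ≈ 3.3%

3.3%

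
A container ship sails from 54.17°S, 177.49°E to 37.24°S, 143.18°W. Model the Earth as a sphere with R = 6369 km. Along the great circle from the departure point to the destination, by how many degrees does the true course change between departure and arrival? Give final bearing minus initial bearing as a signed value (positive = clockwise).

-29.0°

Initial bearing θ₁ = atan2(sin Δλ cos φ₂, cos φ₁ sin φ₂ − sin φ₁ cos φ₂ cos Δλ) = 73.97°
Final bearing θ₂ = (initial bearing from the destination back to the start) + 180° = 44.97°
Δθ = θ₂ − θ₁ = -29.0°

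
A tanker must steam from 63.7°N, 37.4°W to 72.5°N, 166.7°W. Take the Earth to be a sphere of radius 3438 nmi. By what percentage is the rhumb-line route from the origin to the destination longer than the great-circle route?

Great circle: σ = 0.6910 rad → d_gc = Rσ = 2375.7 nmi
Rhumb: Δφ = +0.1536, Δλ = -2.2567, Δψ = +0.4173, q = Δφ/Δψ = 0.3680 → d_rh = R√(Δφ²+q²Δλ²) = 2903.8 nmi
Excess = (2903.8 − 2375.7) / 2375.7 = 528.1 / 2375.7 = 22.23% ≈ 22.2%

22.2%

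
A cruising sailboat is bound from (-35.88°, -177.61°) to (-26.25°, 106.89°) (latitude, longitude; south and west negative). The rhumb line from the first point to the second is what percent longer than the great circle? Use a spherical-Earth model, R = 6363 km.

Great circle: σ = 1.1139 rad → d_gc = Rσ = 7087.7 km
Rhumb: Δφ = +0.1681, Δλ = -1.3177, Δψ = +0.1966, q = Δφ/Δψ = 0.8548 → d_rh = R√(Δφ²+q²Δλ²) = 7246.9 km
Excess = (7246.9 − 7087.7) / 7087.7 = 159.2 / 7087.7 = 2.246% ≈ 2.2%

2.2%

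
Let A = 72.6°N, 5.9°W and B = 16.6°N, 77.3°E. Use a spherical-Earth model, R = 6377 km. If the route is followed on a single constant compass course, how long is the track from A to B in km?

Δψ = ln[tan(π/4+φ₂/2)/tan(π/4+φ₁/2)] = -1.5833;  Δφ = -0.9774 rad,  Δλ = +1.4521 rad
q = Δφ/Δψ = 0.6173
d = R·√(Δφ² + q²Δλ²) = 6377·1.32620 = 8457 km

8457 km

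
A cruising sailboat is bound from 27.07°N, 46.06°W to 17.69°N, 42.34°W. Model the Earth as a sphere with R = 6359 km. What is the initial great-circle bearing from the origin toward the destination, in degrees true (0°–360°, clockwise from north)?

159.1°

N = sin Δλ·cos φ₂ = +0.0618;  D = cos φ₁ sin φ₂ − sin φ₁ cos φ₂ cos Δλ = -0.1621
initial course = atan2(N, D) = 159.12°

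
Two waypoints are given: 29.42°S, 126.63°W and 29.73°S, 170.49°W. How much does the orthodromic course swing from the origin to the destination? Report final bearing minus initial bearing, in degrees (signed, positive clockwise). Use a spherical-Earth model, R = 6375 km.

+22.5°

Initial bearing θ₁ = atan2(sin Δλ cos φ₂, cos φ₁ sin φ₂ − sin φ₁ cos φ₂ cos Δλ) = 258.32°
Final bearing θ₂ = (initial bearing from the destination back to the start) + 180° = 280.80°
Δθ = θ₂ − θ₁ = +22.5°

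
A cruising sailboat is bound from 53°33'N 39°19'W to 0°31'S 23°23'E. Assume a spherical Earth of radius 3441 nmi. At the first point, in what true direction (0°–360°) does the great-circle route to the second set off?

112.8°

N = sin Δλ·cos φ₂ = +0.8886;  D = cos φ₁ sin φ₂ − sin φ₁ cos φ₂ cos Δλ = -0.3743
initial course = atan2(N, D) = 112.84°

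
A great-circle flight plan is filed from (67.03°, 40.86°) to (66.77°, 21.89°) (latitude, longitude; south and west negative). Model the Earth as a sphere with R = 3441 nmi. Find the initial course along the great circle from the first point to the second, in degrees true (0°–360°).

N = sin Δλ·cos φ₂ = -0.1282;  D = cos φ₁ sin φ₂ − sin φ₁ cos φ₂ cos Δλ = +0.0152
initial course = atan2(N, D) = 276.75°

276.8°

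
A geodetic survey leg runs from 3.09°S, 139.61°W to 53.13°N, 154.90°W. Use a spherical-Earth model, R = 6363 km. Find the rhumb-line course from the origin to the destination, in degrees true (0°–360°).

Meridional parts: M(φ₁)=-0.0540, M(φ₂)=+1.0986 → ΔM = +1.1526;  Δλ = -0.2669 rad
tan C = Δλ / ΔM = -0.2315 → C = 346.96°

347.0°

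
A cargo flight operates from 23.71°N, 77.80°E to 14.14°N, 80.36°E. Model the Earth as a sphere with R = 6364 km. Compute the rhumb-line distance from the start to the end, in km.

1096 km

Δψ = ln[tan(π/4+φ₂/2)/tan(π/4+φ₁/2)] = -0.1768;  Δφ = -0.1670 rad,  Δλ = +0.0447 rad
q = Δφ/Δψ = 0.9446
d = R·√(Δφ² + q²Δλ²) = 6364·0.17228 = 1096 km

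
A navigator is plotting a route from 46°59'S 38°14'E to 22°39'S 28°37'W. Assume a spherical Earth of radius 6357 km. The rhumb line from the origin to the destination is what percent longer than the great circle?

2.1%

Great circle: σ = 1.0133 rad → d_gc = Rσ = 6441.4 km
Rhumb: Δφ = +0.4247, Δλ = -1.1668, Δψ = +0.5252, q = Δφ/Δψ = 0.8087 → d_rh = R√(Δφ²+q²Δλ²) = 6577.6 km
Excess = (6577.6 − 6441.4) / 6441.4 = 136.2 / 6441.4 = 2.11% ≈ 2.1%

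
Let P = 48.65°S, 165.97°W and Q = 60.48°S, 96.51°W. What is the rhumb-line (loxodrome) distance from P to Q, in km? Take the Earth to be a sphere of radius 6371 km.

Δψ = ln[tan(π/4+φ₂/2)/tan(π/4+φ₁/2)] = -0.3593;  Δφ = -0.2065 rad,  Δλ = +1.2123 rad
q = Δφ/Δψ = 0.5746
d = R·√(Δφ² + q²Δλ²) = 6371·0.72659 = 4629 km

4629 km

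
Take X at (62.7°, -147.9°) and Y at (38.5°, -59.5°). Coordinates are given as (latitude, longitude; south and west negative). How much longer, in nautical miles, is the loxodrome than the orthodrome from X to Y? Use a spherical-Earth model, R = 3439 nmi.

230 nmi

Great circle: cos σ = sin φ₁ sin φ₂ + cos φ₁ cos φ₂ cos Δλ,  σ = 0.9725 rad → d_gc = 3344.6 nmi
Rhumb line: Δψ = -0.6862, q = Δφ/Δψ = 0.6155, d_rh = R√(Δφ²+q²Δλ²) = 3574.3 nmi
Excess = 3574.3 − 3344.6 = 229.7 ≈ 230 nmi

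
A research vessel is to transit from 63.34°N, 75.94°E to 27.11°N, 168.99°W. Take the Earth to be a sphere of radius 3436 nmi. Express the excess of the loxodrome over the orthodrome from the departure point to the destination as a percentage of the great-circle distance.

Great circle: σ = 1.3305 rad → d_gc = Rσ = 4571.5 nmi
Rhumb: Δφ = -0.6323, Δλ = +2.0084, Δψ = -0.9481, q = Δφ/Δψ = 0.6670 → d_rh = R√(Δφ²+q²Δλ²) = 5089.6 nmi
Excess = (5089.6 − 4571.5) / 4571.5 = 518.1 / 4571.5 = 11.33% ≈ 11.3%

11.3%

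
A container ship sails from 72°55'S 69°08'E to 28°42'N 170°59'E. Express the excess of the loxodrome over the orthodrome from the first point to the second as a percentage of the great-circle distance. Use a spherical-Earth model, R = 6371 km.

4.4%

Great circle: σ = 2.1082 rad → d_gc = Rσ = 13431.6 km
Rhumb: Δφ = +1.7735, Δλ = +1.7776, Δψ = +2.4191, q = Δφ/Δψ = 0.7331 → d_rh = R√(Δφ²+q²Δλ²) = 14021.9 km
Excess = (14021.9 − 13431.6) / 13431.6 = 590.3 / 13431.6 = 4.39% ≈ 4.4%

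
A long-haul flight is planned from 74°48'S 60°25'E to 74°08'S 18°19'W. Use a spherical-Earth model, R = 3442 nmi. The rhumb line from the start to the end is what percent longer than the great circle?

7.8%

Great circle: σ = 0.3415 rad → d_gc = Rσ = 1175.4 nmi
Rhumb: Δφ = +0.0116, Δλ = -1.3742, Δψ = +0.0435, q = Δφ/Δψ = 0.2678 → d_rh = R√(Δφ²+q²Δλ²) = 1267.1 nmi
Excess = (1267.1 − 1175.4) / 1175.4 = 91.7 / 1175.4 = 7.80% ≈ 7.8%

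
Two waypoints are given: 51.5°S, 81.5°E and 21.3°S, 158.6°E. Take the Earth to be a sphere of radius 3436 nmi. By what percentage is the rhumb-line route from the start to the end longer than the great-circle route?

Great circle: σ = 1.1442 rad → d_gc = Rσ = 3931.5 nmi
Rhumb: Δφ = +0.5271, Δλ = +1.3456, Δψ = +0.6714, q = Δφ/Δψ = 0.7850 → d_rh = R√(Δφ²+q²Δλ²) = 4056.4 nmi
Excess = (4056.4 − 3931.5) / 3931.5 = 124.9 / 3931.5 = 3.18% ≈ 3.2%

3.2%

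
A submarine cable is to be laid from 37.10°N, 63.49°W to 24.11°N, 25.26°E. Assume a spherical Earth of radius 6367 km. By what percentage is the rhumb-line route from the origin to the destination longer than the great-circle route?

3.2%

Great circle: σ = 1.3054 rad → d_gc = Rσ = 8311.5 km
Rhumb: Δφ = -0.2267, Δλ = +1.5490, Δψ = -0.2644, q = Δφ/Δψ = 0.8576 → d_rh = R√(Δφ²+q²Δλ²) = 8579.8 km
Excess = (8579.8 − 8311.5) / 8311.5 = 268.3 / 8311.5 = 3.23% ≈ 3.2%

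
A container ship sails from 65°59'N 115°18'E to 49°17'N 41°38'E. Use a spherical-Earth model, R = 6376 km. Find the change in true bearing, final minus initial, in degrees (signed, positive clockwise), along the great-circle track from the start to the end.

At departure: θ₁ = atan2(sin Δλ cos φ₂, cos φ₁ sin φ₂ − sin φ₁ cos φ₂ cos Δλ) = 282.69°
At arrival: θ₂ = atan2(sin Δλ cos φ₁, −cos φ₂ sin φ₁ + sin φ₂ cos φ₁ cos Δλ) = 217.50°
Δθ = θ₂ − θ₁ = -65.2°

-65.2°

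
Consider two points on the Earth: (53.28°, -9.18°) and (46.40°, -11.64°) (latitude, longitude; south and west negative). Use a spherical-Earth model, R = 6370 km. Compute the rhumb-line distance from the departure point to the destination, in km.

785 km

Rhumb course C = atan2(Δλ, Δψ) with Δψ = ln[tan(π/4+φ₂/2)/tan(π/4+φ₁/2)] = -0.1866, Δλ = -0.0429 → C = 192.96°
d = R·|Δφ| / |cos C| = 6370·0.12008 / 0.97454 = 785 km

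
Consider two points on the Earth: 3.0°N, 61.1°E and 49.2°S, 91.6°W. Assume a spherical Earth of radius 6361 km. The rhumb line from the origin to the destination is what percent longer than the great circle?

11.8%

Great circle: σ = 2.2389 rad → d_gc = Rσ = 14241.4 km
Rhumb: Δφ = -0.9111, Δλ = -2.6651, Δψ = -1.0415, q = Δφ/Δψ = 0.8747 → d_rh = R√(Δφ²+q²Δλ²) = 15921.5 km
Excess = (15921.5 − 14241.4) / 14241.4 = 1680.1 / 14241.4 = 11.80% ≈ 11.8%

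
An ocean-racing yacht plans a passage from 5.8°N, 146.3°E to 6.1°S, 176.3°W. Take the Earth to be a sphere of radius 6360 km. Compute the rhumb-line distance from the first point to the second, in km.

Δψ = ln[tan(π/4+φ₂/2)/tan(π/4+φ₁/2)] = -0.2081;  Δφ = -0.2077 rad,  Δλ = +0.6528 rad
q = Δφ/Δψ = 0.9982
d = R·√(Δφ² + q²Δλ²) = 6360·0.68388 = 4349 km

4349 km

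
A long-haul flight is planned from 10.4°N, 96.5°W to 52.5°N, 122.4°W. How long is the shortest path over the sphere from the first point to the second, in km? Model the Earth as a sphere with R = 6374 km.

Haversine: a = sin²(Δφ/2)+cos φ₁ cos φ₂ sin²(Δλ/2) = 0.15908;  σ = 2·atan2(√a,√(1−a))
σ = 47.013° → d = Rσ = 6374·0.82053 = 5230 km

5230 km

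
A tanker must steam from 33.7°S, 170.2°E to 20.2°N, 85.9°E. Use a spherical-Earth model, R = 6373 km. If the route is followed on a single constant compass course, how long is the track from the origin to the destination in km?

10773 km

Δψ = ln[tan(π/4+φ₂/2)/tan(π/4+φ₁/2)] = +0.9854;  Δφ = +0.9407 rad,  Δλ = -1.4713 rad
q = Δφ/Δψ = 0.9546
d = R·√(Δφ² + q²Δλ²) = 6373·1.69048 = 10773 km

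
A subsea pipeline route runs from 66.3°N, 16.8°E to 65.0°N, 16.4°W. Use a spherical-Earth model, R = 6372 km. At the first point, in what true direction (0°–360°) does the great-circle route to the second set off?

279.9°

N = sin Δλ·cos φ₂ = -0.2314;  D = cos φ₁ sin φ₂ − sin φ₁ cos φ₂ cos Δλ = +0.0405
initial course = atan2(N, D) = 279.92°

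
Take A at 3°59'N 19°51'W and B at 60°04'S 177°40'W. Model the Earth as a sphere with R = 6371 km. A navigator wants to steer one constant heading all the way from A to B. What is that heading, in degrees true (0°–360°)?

243.2°

Meridional parts: M(φ₁)=+0.0696, M(φ₂)=-1.3193 → ΔM = -1.3889;  Δλ = -2.7544 rad
tan C = Δλ / ΔM = +1.9832 → C = 243.24°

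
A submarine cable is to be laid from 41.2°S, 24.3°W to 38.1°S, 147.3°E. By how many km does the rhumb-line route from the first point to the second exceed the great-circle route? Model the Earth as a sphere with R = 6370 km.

3535 km

Great circle: cos σ = sin φ₁ sin φ₂ + cos φ₁ cos φ₂ cos Δλ,  σ = 1.7511 rad → d_gc = 11154.4 km
Rhumb line: Δψ = +0.0703, q = Δφ/Δψ = 0.7697, d_rh = R√(Δφ²+q²Δλ²) = 14689.1 km
Excess = 14689.1 − 11154.4 = 3534.7 ≈ 3535 km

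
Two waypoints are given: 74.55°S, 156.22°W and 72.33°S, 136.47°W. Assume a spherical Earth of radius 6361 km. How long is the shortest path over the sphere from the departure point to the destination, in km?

668 km

cos σ = sin φ₁ sin φ₂ + cos φ₁ cos φ₂ cos Δλ
      = sin(-74.55°)sin(-72.33°) + cos(-74.55°)cos(-72.33°)cos(19.75°) = 0.9945
σ = 6.016° → d = Rσ = 6361·0.10500 = 668 km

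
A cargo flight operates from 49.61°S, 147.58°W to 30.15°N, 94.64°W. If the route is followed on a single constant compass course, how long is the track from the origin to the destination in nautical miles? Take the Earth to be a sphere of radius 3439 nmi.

Rhumb course C = atan2(Δλ, Δψ) with Δψ = ln[tan(π/4+φ₂/2)/tan(π/4+φ₁/2)] = +1.5525, Δλ = +0.9240 → C = 30.76°
d = R·|Δφ| / |cos C| = 3439·1.39207 / 0.85932 = 5571 nmi

5571 nmi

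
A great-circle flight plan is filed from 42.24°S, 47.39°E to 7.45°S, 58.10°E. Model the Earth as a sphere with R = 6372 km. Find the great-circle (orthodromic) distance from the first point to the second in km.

4010 km

Haversine: a = sin²(Δφ/2)+cos φ₁ cos φ₂ sin²(Δλ/2) = 0.09577;  σ = 2·atan2(√a,√(1−a))
σ = 36.054° → d = Rσ = 6372·0.62926 = 4010 km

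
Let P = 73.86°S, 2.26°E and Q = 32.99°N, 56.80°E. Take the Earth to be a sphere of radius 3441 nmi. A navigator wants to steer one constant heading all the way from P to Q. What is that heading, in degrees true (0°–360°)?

20.4°

Δψ = ln[tan(π/4+φ₂/2)/tan(π/4+φ₁/2)] = +2.5639
Δλ = +0.9519 rad (taken the short way round)
course = atan2(Δλ, Δψ) = 20.37°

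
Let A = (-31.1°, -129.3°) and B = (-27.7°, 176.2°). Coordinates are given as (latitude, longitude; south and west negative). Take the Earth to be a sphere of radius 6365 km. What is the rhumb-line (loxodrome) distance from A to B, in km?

Δψ = ln[tan(π/4+φ₂/2)/tan(π/4+φ₁/2)] = +0.0681;  Δφ = +0.0593 rad,  Δλ = -0.9512 rad
q = Δφ/Δψ = 0.8710
d = R·√(Δφ² + q²Δλ²) = 6365·0.83063 = 5287 km

5287 km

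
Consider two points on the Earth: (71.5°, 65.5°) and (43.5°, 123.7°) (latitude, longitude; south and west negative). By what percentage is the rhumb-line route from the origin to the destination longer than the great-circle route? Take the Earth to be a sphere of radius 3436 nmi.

3.2%

Great circle: σ = 0.6856 rad → d_gc = Rσ = 2355.6 nmi
Rhumb: Δφ = -0.4887, Δλ = +1.0158, Δψ = -0.9700, q = Δφ/Δψ = 0.5038 → d_rh = R√(Δφ²+q²Δλ²) = 2431.3 nmi
Excess = (2431.3 − 2355.6) / 2355.6 = 75.7 / 2355.6 = 3.21% ≈ 3.2%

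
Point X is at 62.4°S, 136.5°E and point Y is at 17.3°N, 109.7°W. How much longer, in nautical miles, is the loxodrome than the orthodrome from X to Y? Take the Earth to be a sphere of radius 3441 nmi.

354 nmi

Great circle: cos σ = sin φ₁ sin φ₂ + cos φ₁ cos φ₂ cos Δλ,  σ = 2.0287 rad → d_gc = 6980.6 nmi
Rhumb line: Δψ = +1.7106, q = Δφ/Δψ = 0.8132, d_rh = R√(Δφ²+q²Δλ²) = 7334.8 nmi
Excess = 7334.8 − 6980.6 = 354.2 ≈ 354 nmi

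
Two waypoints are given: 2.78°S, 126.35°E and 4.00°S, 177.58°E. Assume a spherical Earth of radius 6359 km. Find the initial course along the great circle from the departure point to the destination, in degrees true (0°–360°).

92.9°

θ = atan2( sin Δλ·cos φ₂ ,  cos φ₁ sin φ₂ − sin φ₁ cos φ₂ cos Δλ )
  = atan2(+0.7778, -0.0394) = 92.90°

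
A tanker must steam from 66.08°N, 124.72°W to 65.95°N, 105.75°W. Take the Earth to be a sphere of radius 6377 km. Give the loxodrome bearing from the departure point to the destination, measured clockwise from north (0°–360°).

91.0°

Δψ = ln[tan(π/4+φ₂/2)/tan(π/4+φ₁/2)] = -0.0056
Δλ = +0.3311 rad (taken the short way round)
course = atan2(Δλ, Δψ) = 90.97°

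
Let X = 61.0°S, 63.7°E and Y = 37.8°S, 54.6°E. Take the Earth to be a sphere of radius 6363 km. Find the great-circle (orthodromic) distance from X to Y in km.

2653 km

Haversine: a = sin²(Δφ/2)+cos φ₁ cos φ₂ sin²(Δλ/2) = 0.04284;  σ = 2·atan2(√a,√(1−a))
σ = 23.892° → d = Rσ = 6363·0.41699 = 2653 km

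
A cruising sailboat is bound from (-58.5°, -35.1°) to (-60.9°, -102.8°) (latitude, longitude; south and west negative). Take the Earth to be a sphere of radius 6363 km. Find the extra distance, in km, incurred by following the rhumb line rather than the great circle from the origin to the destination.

Great circle: cos σ = sin φ₁ sin φ₂ + cos φ₁ cos φ₂ cos Δλ,  σ = 0.5709 rad → d_gc = 3632.4 km
Rhumb line: Δψ = -0.0831, q = Δφ/Δψ = 0.5043, d_rh = R√(Δφ²+q²Δλ²) = 3800.7 km
Excess = 3800.7 − 3632.4 = 168.3 ≈ 168 km

168 km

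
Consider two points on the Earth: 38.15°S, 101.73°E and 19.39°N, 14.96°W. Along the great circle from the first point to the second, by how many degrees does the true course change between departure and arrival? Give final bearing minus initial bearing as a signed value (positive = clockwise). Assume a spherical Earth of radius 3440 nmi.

+33.6°

Initial bearing θ₁ = atan2(sin Δλ cos φ₂, cos φ₁ sin φ₂ − sin φ₁ cos φ₂ cos Δλ) = 269.96°
Final bearing θ₂ = (initial bearing from the destination back to the start) + 180° = 303.52°
Δθ = θ₂ − θ₁ = +33.6°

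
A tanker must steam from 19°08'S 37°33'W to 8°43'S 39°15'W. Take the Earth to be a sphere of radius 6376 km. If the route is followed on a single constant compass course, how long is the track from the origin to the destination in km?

1174 km

Δψ = ln[tan(π/4+φ₂/2)/tan(π/4+φ₁/2)] = +0.1876;  Δφ = +0.1818 rad,  Δλ = -0.0297 rad
q = Δφ/Δψ = 0.9691
d = R·√(Δφ² + q²Δλ²) = 6376·0.18406 = 1174 km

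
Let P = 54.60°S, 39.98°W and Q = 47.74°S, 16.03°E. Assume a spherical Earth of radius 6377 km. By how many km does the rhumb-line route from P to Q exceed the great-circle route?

99 km

Great circle: cos σ = sin φ₁ sin φ₂ + cos φ₁ cos φ₂ cos Δλ,  σ = 0.6075 rad → d_gc = 3874.2 km
Rhumb line: Δψ = +0.1914, q = Δφ/Δψ = 0.6255, d_rh = R√(Δφ²+q²Δλ²) = 3973.2 km
Excess = 3973.2 − 3874.2 = 99.0 ≈ 99 km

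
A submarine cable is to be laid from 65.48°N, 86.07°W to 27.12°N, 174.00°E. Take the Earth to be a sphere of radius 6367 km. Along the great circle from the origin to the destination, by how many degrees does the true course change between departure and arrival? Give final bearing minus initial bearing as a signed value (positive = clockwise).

-84.7°

At departure: θ₁ = atan2(sin Δλ cos φ₂, cos φ₁ sin φ₂ − sin φ₁ cos φ₂ cos Δλ) = 290.56°
At arrival: θ₂ = atan2(sin Δλ cos φ₁, −cos φ₂ sin φ₁ + sin φ₂ cos φ₁ cos Δλ) = 205.89°
Δθ = θ₂ − θ₁ = -84.7°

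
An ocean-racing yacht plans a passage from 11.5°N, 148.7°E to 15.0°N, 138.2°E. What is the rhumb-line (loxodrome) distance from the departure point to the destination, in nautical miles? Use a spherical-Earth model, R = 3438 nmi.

648 nmi

Rhumb course C = atan2(Δλ, Δψ) with Δψ = ln[tan(π/4+φ₂/2)/tan(π/4+φ₁/2)] = +0.0628, Δλ = -0.1833 → C = 288.91°
d = R·|Δφ| / |cos C| = 3438·0.06109 / 0.32403 = 648 nmi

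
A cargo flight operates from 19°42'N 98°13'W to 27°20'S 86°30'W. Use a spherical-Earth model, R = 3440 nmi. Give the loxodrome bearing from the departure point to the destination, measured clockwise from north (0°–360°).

Meridional parts: M(φ₁)=+0.3508, M(φ₂)=-0.4963 → ΔM = -0.8471;  Δλ = +0.2045 rad
tan C = Δλ / ΔM = -0.2414 → C = 166.43°

166.4°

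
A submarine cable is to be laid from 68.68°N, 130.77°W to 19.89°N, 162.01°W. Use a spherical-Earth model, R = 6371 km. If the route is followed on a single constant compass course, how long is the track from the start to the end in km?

5873 km

Rhumb course C = atan2(Δλ, Δψ) with Δψ = ln[tan(π/4+φ₂/2)/tan(π/4+φ₁/2)] = -1.3158, Δλ = -0.5452 → C = 202.51°
d = R·|Δφ| / |cos C| = 6371·0.85155 / 0.92382 = 5873 km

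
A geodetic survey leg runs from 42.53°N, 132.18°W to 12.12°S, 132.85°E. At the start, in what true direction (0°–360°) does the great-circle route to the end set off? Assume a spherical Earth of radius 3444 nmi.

θ = atan2( sin Δλ·cos φ₂ ,  cos φ₁ sin φ₂ − sin φ₁ cos φ₂ cos Δλ )
  = atan2(-0.9740, -0.0975) = 264.29°

264.3°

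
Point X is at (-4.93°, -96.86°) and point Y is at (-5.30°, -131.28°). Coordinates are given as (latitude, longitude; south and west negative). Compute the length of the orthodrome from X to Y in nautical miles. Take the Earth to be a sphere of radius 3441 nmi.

Haversine: a = sin²(Δφ/2)+cos φ₁ cos φ₂ sin²(Δλ/2) = 0.08686;  σ = 2·atan2(√a,√(1−a))
σ = 34.281° → d = Rσ = 3441·0.59831 = 2059 nmi

2059 nmi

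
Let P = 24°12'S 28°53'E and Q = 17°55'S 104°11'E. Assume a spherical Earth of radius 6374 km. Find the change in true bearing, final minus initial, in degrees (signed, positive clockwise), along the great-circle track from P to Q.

Initial bearing θ₁ = atan2(sin Δλ cos φ₂, cos φ₁ sin φ₂ − sin φ₁ cos φ₂ cos Δλ) = 101.16°
Final bearing θ₂ = (initial bearing from the destination back to the start) + 180° = 70.13°
Δθ = θ₂ − θ₁ = -31.0°

-31.0°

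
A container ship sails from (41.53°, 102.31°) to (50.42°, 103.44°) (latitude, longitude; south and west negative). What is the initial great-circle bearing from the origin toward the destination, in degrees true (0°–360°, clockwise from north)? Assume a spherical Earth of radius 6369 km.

4.6°

N = sin Δλ·cos φ₂ = +0.0126;  D = cos φ₁ sin φ₂ − sin φ₁ cos φ₂ cos Δλ = +0.1546
initial course = atan2(N, D) = 4.65°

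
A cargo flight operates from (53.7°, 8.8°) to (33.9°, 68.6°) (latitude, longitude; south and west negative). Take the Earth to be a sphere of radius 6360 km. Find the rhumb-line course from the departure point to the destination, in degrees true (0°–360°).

115.0°

Δψ = ln[tan(π/4+φ₂/2)/tan(π/4+φ₁/2)] = -0.4857
Δλ = +1.0437 rad (taken the short way round)
course = atan2(Δλ, Δψ) = 114.96°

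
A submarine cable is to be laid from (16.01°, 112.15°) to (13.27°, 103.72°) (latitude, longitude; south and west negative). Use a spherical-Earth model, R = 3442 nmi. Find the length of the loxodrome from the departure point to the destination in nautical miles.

Δψ = ln[tan(π/4+φ₂/2)/tan(π/4+φ₁/2)] = -0.0494;  Δφ = -0.0478 rad,  Δλ = -0.1471 rad
q = Δφ/Δψ = 0.9674
d = R·√(Δφ² + q²Δλ²) = 3442·0.15016 = 517 nmi

517 nmi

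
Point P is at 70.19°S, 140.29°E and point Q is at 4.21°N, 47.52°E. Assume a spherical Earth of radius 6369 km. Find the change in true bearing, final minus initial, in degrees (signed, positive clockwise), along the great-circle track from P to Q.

+71.3°

At departure: θ₁ = atan2(sin Δλ cos φ₂, cos φ₁ sin φ₂ − sin φ₁ cos φ₂ cos Δλ) = 268.82°
At arrival: θ₂ = atan2(sin Δλ cos φ₁, −cos φ₂ sin φ₁ + sin φ₂ cos φ₁ cos Δλ) = 340.14°
Δθ = θ₂ − θ₁ = +71.3°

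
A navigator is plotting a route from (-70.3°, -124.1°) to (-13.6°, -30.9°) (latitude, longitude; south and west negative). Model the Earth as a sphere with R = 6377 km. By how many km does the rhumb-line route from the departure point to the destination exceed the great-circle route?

Great circle: cos σ = sin φ₁ sin φ₂ + cos φ₁ cos φ₂ cos Δλ,  σ = 1.3663 rad → d_gc = 8712.8 km
Rhumb line: Δψ = +1.5112, q = Δφ/Δψ = 0.6548, d_rh = R√(Δφ²+q²Δλ²) = 9271.8 km
Excess = 9271.8 − 8712.8 = 559.0 ≈ 559 km

559 km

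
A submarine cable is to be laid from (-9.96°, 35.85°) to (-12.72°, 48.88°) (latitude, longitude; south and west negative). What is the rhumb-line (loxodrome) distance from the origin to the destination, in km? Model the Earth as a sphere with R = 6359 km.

Rhumb course C = atan2(Δλ, Δψ) with Δψ = ln[tan(π/4+φ₂/2)/tan(π/4+φ₁/2)] = -0.0491, Δλ = +0.2274 → C = 102.19°
d = R·|Δφ| / |cos C| = 6359·0.04817 / 0.21119 = 1450 km

1450 km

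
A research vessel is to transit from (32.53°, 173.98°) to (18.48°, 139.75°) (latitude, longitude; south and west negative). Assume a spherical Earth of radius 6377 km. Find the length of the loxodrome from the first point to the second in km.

Δψ = ln[tan(π/4+φ₂/2)/tan(π/4+φ₁/2)] = -0.2727;  Δφ = -0.2452 rad,  Δλ = -0.5974 rad
q = Δφ/Δψ = 0.8992
d = R·√(Δφ² + q²Δλ²) = 6377·0.59055 = 3766 km

3766 km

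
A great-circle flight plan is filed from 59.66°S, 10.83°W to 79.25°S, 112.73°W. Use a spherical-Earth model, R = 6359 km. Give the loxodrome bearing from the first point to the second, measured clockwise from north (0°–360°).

239.2°

Meridional parts: M(φ₁)=-1.3052, M(φ₂)=-2.3635 → ΔM = -1.0584;  Δλ = -1.7785 rad
tan C = Δλ / ΔM = +1.6804 → C = 239.24°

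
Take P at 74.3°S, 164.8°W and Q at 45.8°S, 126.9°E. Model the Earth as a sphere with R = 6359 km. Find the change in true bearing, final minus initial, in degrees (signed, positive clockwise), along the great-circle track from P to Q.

+62.5°

Initial bearing θ₁ = atan2(sin Δλ cos φ₂, cos φ₁ sin φ₂ − sin φ₁ cos φ₂ cos Δλ) = 274.78°
Final bearing θ₂ = (initial bearing from the destination back to the start) + 180° = 337.24°
Δθ = θ₂ − θ₁ = +62.5°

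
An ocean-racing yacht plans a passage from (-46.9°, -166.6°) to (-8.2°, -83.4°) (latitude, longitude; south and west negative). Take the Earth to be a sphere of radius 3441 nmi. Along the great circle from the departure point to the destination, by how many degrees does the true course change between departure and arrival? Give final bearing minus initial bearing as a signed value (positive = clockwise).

At departure: θ₁ = atan2(sin Δλ cos φ₂, cos φ₁ sin φ₂ − sin φ₁ cos φ₂ cos Δλ) = 90.69°
At arrival: θ₂ = atan2(sin Δλ cos φ₁, −cos φ₂ sin φ₁ + sin φ₂ cos φ₁ cos Δλ) = 43.65°
Δθ = θ₂ − θ₁ = -47.0°

-47.0°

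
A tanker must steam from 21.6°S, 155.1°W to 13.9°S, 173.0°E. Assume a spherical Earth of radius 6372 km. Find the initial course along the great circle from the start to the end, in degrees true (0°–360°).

278.9°

N = sin Δλ·cos φ₂ = -0.5130;  D = cos φ₁ sin φ₂ − sin φ₁ cos φ₂ cos Δλ = +0.0800
initial course = atan2(N, D) = 278.87°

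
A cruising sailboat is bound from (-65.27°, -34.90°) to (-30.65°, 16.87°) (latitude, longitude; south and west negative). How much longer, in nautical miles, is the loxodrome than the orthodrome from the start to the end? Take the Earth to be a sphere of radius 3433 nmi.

Great circle: cos σ = sin φ₁ sin φ₂ + cos φ₁ cos φ₂ cos Δλ,  σ = 0.8152 rad → d_gc = 2798.4 nmi
Rhumb line: Δψ = +0.9552, q = Δφ/Δψ = 0.6326, d_rh = R√(Δφ²+q²Δλ²) = 2855.3 nmi
Excess = 2855.3 − 2798.4 = 56.9 ≈ 57 nmi

57 nmi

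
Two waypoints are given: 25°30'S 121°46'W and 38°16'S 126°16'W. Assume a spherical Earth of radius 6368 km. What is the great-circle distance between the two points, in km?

Haversine: a = sin²(Δφ/2)+cos φ₁ cos φ₂ sin²(Δλ/2) = 0.01345;  σ = 2·atan2(√a,√(1−a))
σ = 13.321° → d = Rσ = 6368·0.23250 = 1481 km

1481 km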